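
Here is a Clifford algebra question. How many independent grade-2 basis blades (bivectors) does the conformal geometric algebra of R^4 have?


The conformal model of R^4 uses Cl(5,1) with m = 4 + 2 = 6 generators.
Number of grade-2 blades = C(m, 2) = C(6, 2)
= 6*5/2 = 15


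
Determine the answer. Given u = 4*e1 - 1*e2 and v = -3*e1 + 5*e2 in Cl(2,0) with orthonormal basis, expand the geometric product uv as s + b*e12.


Expand: (4*e1 - 1*e2)(-3*e1 + 5*e2)
= 4*(-3)*e1e1 + 4*5*e1e2 + (-1)*(-3)*e2e1 + (-1)*5*e2e2
Using e1^2 = e2^2 = 1, e2e1 = -e1e2:
Scalar part s = 4*(-3) + (-1)*5 = -12 + (-5) = -17
Bivector part b = 4*5 - (-1)*(-3) = 20 - 3 = 17
uv = -17 + 17*e12


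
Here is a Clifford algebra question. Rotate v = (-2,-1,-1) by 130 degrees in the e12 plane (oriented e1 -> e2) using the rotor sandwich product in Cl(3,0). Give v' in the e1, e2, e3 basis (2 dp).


Rotor R = cos(65deg) - sin(65deg)*e12
Rotation angle theta = 2 * 65 = 130 degrees in the e12 plane (e1 -> e2).
The component perpendicular to the plane (e3) is invariant: v'_3 = v3 = -1.00
cos(130deg) = -0.6428, sin(130deg) = 0.7660
v'_1 = v1*cos(theta) - v2*sin(theta) = -2*(-0.6428) - (-1)*0.7660 = 2.05
v'_2 = v1*sin(theta) + v2*cos(theta) = -2*0.7660 + (-1)*(-0.6428) = -0.89
v' = 2.05*e1 - 0.89*e2 - 1.00*e3


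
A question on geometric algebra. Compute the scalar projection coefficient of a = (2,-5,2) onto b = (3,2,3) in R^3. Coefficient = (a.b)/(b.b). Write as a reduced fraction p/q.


Projection coefficient = (a . b) / (b . b)
a . b = 2*3 + (-5)*2 + 2*3
= 6 + (-10) + 6 = 2
b . b = 3^2 + 2^2 + 3^2
= 9 + 4 + 9 = 22
Coefficient = 2/22
In lowest terms: 1/11


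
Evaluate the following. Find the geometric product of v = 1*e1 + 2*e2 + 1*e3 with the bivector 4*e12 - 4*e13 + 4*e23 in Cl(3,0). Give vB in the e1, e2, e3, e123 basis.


vB has grade-1 (vector) and grade-3 (trivector) parts: vB = (v _| B) + (v ^ B).
Vector part <vB>_1:
  e1: -v2*b12 - v3*b13 = -(2)*(4) - (1)*(-4) = -4
  e2: v1*b12 - v3*b23 = (1)*(4) - (1)*(4) = 0
  e3: v1*b13 + v2*b23 = (1)*(-4) + (2)*(4) = 4
Trivector part <vB>_3:
  e123: v1*b23 - v2*b13 + v3*b12 = (1)*(4) - (2)*(-4) + (1)*(4) = 16
vB = -4*e1 + 0*e2 + 4*e3 + 16*e123


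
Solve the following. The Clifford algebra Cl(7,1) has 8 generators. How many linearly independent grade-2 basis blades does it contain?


Number of grade-k basis blades in Cl(p,q) with n = p + q is C(n, k).
n = 7 + 1 = 8
C(8, 2) = 8! / (2! * 6!)
= 40320 / (2 * 720)
= 28


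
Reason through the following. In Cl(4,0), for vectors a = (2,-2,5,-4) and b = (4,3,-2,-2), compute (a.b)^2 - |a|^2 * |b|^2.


a . b = 2*4 + (-2)*3 + 5*(-2) + (-4)*(-2)
= 8 + (-6) + (-10) + 8 = 0
|a|^2 = 2^2 + (-2)^2 + 5^2 + (-4)^2 = 49
|b|^2 = 4^2 + 3^2 + (-2)^2 + (-2)^2 = 33
(a.b)^2 = 0^2 = 0
|a|^2 * |b|^2 = 49 * 33 = 1617
Result = 0 - 1617 = -1617


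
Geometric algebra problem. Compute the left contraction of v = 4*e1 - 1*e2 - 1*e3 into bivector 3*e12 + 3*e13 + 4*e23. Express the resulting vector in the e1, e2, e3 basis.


Left contraction v _| B = <vB>_1 (grade-1 part of the geometric product vB).
Using e1_|e12 = e2, e2_|e12 = -e1, e1_|e13 = e3, e3_|e13 = -e1, e2_|e23 = e3, e3_|e23 = -e2:
e1 coeff: -v2*b12 - v3*b13 = -(-1)*(3) - (-1)*(3) = 6
e2 coeff: v1*b12 - v3*b23 = (4)*(3) - (-1)*(4) = 16
e3 coeff: v1*b13 + v2*b23 = (4)*(3) + (-1)*(4) = 8
v _| B = 6*e1 + 16*e2 + 8*e3


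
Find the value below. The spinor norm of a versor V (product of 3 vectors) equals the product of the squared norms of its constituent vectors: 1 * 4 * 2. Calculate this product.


Spinor norm N(V) = |v1|^2 * |v2|^2 * ... * |v3|^2
= 1 * 4 * 2
Running product: 1, 4, 8
N(V) = 8


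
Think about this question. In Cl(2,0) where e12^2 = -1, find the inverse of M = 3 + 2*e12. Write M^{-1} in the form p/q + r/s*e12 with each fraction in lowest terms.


M = 3 + 2*e12, where e12^2 = -1.
Since M commutes with its reverse ~M = a - b*e12, M * ~M = a^2 - b^2*e12^2 = a^2 + b^2.
So M^{-1} = ~M / (a^2 + b^2) = (a - b*e12)/(a^2 + b^2).
a^2 + b^2 = 9 + 4 = 13
Scalar part = 3/13 = 3/13
Bivector coeff = -2/13 = -2/13
M^{-1} = 3/13 - 2/13*e12


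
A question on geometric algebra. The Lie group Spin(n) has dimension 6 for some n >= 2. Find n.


dim Spin(n) = dim so(n) = n(n-1)/2.
Solve n(n-1)/2 = 6, i.e. n^2 - n - 12 = 0.
Discriminant = 1 + 8*6 = 49
n = (1 + sqrt(49))/2 = (1 + 7)/2 = 4


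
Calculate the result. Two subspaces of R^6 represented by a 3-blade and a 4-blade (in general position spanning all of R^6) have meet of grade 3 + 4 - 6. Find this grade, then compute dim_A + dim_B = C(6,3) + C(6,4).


Meet grade = grade(A) + grade(B) - n
= 3 + 4 - 6 = 1
C(6,3) = 20
C(6,4) = 15
dim_A + dim_B = 20 + 15 = 35


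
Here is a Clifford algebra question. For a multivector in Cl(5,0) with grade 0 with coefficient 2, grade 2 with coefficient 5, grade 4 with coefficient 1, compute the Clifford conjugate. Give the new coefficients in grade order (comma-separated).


Clifford conjugate sign for grade k: (-1)^(k(k+1)/2)
Grade 0: (-1)^(0*1/2) = (-1)^0 = 1, coeff 2 -> 2
Grade 2: (-1)^(2*3/2) = (-1)^3 = -1, coeff 5 -> -5
Grade 4: (-1)^(4*5/2) = (-1)^10 = 1, coeff 1 -> 1
Conjugated coefficients: 2, -5, 1


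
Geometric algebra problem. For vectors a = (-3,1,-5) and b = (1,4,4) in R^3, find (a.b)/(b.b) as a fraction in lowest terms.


Projection coefficient = (a . b) / (b . b)
a . b = (-3)*1 + 1*4 + (-5)*4
= -3 + 4 + (-20) = -19
b . b = 1^2 + 4^2 + 4^2
= 1 + 16 + 16 = 33
Coefficient = -19/33
In lowest terms: -19/33


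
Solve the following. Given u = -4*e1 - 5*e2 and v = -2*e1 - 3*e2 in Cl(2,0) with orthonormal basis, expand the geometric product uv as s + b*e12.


Expand: (-4*e1 - 5*e2)(-2*e1 - 3*e2)
= (-4)*(-2)*e1e1 + (-4)*(-3)*e1e2 + (-5)*(-2)*e2e1 + (-5)*(-3)*e2e2
Using e1^2 = e2^2 = 1, e2e1 = -e1e2:
Scalar part s = (-4)*(-2) + (-5)*(-3) = 8 + 15 = 23
Bivector part b = (-4)*(-3) - (-5)*(-2) = 12 - 10 = 2
uv = 23 + 2*e12


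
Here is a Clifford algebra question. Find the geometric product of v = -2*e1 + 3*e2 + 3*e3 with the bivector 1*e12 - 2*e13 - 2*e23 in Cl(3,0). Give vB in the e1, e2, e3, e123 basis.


vB has grade-1 (vector) and grade-3 (trivector) parts: vB = (v _| B) + (v ^ B).
Vector part <vB>_1:
  e1: -v2*b12 - v3*b13 = -(3)*(1) - (3)*(-2) = 3
  e2: v1*b12 - v3*b23 = (-2)*(1) - (3)*(-2) = 4
  e3: v1*b13 + v2*b23 = (-2)*(-2) + (3)*(-2) = -2
Trivector part <vB>_3:
  e123: v1*b23 - v2*b13 + v3*b12 = (-2)*(-2) - (3)*(-2) + (3)*(1) = 13
vB = 3*e1 + 4*e2 - 2*e3 + 13*e123


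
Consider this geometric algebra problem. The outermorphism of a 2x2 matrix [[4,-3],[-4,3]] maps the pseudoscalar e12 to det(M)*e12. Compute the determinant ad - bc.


The outermorphism of a linear map f sends e1^e2 to f(e1)^f(e2).
f(e1) = 4*e1 - 4*e2
f(e2) = -3*e1 + 3*e2
f(e1) ^ f(e2) = (4*e1 - 4*e2) ^ (-3*e1 + 3*e2)
= 4*3*e12 + (-4)*(-3)*e21
= (12 - 12)*e12
= 0*e12
Coefficient = 0


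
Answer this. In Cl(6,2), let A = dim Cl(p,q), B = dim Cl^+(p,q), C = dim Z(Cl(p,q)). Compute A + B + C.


n = 6 + 2 = 8
Total dim = 2^8 = 256
Even subalgebra dim = 2^7 = 128
n is even, so center dim = 1
Sum = 256 + 128 + 1 = 385


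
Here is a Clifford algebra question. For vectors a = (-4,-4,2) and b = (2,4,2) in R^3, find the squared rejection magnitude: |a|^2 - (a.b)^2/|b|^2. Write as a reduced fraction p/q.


|a|^2 = (-4)^2 + (-4)^2 + 2^2 = 36
|b|^2 = 2^2 + 4^2 + 2^2 = 24
a . b = (-4)*2 + (-4)*4 + 2*2 = -20
(a.b)^2 = (-20)^2 = 400
|rej|^2 = 36 - 400/24
= (864 - 400)/24
= 464/24
In lowest terms: 58/3


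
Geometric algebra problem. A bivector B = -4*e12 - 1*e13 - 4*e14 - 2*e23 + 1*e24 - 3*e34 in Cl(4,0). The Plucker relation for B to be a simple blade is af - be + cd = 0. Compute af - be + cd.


Plucker relation: af - be + cd
a*f = (-4)*(-3) = 12
b*e = (-1)*1 = -1
c*d = (-4)*(-2) = 8
af - be + cd = 12 - (-1) + 8
= 21


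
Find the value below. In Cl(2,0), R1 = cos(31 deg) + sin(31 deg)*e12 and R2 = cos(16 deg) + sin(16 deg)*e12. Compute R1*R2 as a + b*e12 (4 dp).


Same-plane rotors commute and their half-angles add:
R1*R2 = cos(a1 + a2) + sin(a1 + a2)*e12.
a1 + a2 = 31 + 16 = 47 deg
cos(47 deg) = 0.6820
sin(47 deg) = 0.7314
R1*R2 = 0.6820 + 0.7314*e12


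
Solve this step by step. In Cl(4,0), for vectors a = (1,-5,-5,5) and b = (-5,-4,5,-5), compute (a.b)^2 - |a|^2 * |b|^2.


a . b = 1*(-5) + (-5)*(-4) + (-5)*5 + 5*(-5)
= -5 + 20 + (-25) + (-25) = -35
|a|^2 = 1^2 + (-5)^2 + (-5)^2 + 5^2 = 76
|b|^2 = (-5)^2 + (-4)^2 + 5^2 + (-5)^2 = 91
(a.b)^2 = (-35)^2 = 1225
|a|^2 * |b|^2 = 76 * 91 = 6916
Result = 1225 - 6916 = -5691


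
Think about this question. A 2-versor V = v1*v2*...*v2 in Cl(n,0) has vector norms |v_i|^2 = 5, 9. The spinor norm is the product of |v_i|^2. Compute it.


Spinor norm N(V) = |v1|^2 * |v2|^2 * ... * |v2|^2
= 5 * 9
Running product: 5, 45
N(V) = 45


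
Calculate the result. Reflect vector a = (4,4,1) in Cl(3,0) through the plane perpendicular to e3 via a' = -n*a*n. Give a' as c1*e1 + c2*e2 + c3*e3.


Reflection formula: a' = -n*a*n, with n = e3 (unit vector, n^2 = 1).
For reflection through hyperplane perp to e3:
The component along e3 flips sign, others stay.
a = (4, 4, 1)
a' = (4, 4, -1)
a' = 4*e1 + 4*e2 - 1*e3


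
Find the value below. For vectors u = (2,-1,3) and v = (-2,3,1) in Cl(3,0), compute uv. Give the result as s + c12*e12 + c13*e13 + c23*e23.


In Cl(3,0): e_i^2 = 1, e_ie_j = -e_je_i for i != j.
Scalar part = u . v = 2*(-2) + (-1)*3 + 3*1
= -4 + (-3) + 3 = -4
e12 coeff = 2*3 - (-1)*(-2) = 6 - 2 = 4
e13 coeff = 2*1 - 3*(-2) = 2 - (-6) = 8
e23 coeff = (-1)*1 - 3*3 = -1 - 9 = -10
uv = -4 + 4*e12 + 8*e13 - 10*e23


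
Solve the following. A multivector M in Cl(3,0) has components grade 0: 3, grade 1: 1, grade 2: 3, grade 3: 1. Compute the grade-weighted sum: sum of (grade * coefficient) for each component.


Grade-weighted sum = sum of grade_k * coefficient_k
0*3 = 0
1*1 = 1
2*3 = 6
3*1 = 3
Total = 0 + 1 + 6 + 3 = 10


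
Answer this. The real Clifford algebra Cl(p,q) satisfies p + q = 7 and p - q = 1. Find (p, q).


We need p + q = 7 and p - q = 1.
Adding: 2p = 7 + 1 = 8, so p = 4.
Then q = 7 - 4 = 3.
(p, q) = (4, 3)


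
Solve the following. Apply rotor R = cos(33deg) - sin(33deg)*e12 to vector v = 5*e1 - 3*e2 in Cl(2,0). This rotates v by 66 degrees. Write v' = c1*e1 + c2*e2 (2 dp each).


Rotor R = cos(33deg) - sin(33deg)*e12
Rotation angle theta = 2 * 33 = 66 degrees
v' = R*v*~R rotates v by theta.
cos(66deg) = 0.4067, sin(66deg) = 0.9135
v'_1 = 5*cos(66deg) - (-3)*sin(66deg)
= 5*0.4067 - (-3)*0.9135
= 4.77
v'_2 = 5*sin(66deg) + (-3)*cos(66deg)
= 5*0.9135 + (-3)*0.4067
= 3.35
v' = 4.77*e1 + 3.35*e2


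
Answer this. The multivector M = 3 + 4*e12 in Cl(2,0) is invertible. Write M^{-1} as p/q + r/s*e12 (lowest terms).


M = 3 + 4*e12, where e12^2 = -1.
Since M commutes with its reverse ~M = a - b*e12, M * ~M = a^2 - b^2*e12^2 = a^2 + b^2.
So M^{-1} = ~M / (a^2 + b^2) = (a - b*e12)/(a^2 + b^2).
a^2 + b^2 = 9 + 16 = 25
Scalar part = 3/25 = 3/25
Bivector coeff = -4/25 = -4/25
M^{-1} = 3/25 - 4/25*e12


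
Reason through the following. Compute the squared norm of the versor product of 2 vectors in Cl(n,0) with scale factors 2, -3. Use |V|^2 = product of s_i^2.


Each vector v_i has |v_i|^2 = s_i^2
Squared scales: 2^2 = 4, (-3)^2 = 9
|V|^2 = 4 * 9
= 36


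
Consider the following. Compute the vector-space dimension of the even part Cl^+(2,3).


Even subalgebra dimension = 2^(n-1)
n = 2 + 3 = 5
2^(5 - 1) = 2^4 = 16
Verification: sum of C(5,k) for even k = 1 + 10 + 5 = 16
Result = 16


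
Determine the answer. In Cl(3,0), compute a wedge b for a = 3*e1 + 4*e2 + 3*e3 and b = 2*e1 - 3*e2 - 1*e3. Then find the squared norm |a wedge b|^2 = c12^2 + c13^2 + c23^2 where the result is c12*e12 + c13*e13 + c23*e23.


a wedge b = (a1*b2 - a2*b1)*e12 + (a1*b3 - a3*b1)*e13 + (a2*b3 - a3*b2)*e23
e12 coeff: 3*(-3) - 4*2 = -9 - 8 = -17
e13 coeff: 3*(-1) - 3*2 = -3 - 6 = -9
e23 coeff: 4*(-1) - 3*(-3) = -4 - (-9) = 5
|a wedge b|^2 = (-17)^2 + (-9)^2 + 5^2
= 289 + 81 + 25
= 395


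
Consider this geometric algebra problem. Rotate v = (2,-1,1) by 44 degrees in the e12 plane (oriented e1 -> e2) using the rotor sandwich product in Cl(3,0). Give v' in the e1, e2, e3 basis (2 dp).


Rotor R = cos(22deg) - sin(22deg)*e12
Rotation angle theta = 2 * 22 = 44 degrees in the e12 plane (e1 -> e2).
The component perpendicular to the plane (e3) is invariant: v'_3 = v3 = 1.00
cos(44deg) = 0.7193, sin(44deg) = 0.6947
v'_1 = v1*cos(theta) - v2*sin(theta) = 2*0.7193 - (-1)*0.6947 = 2.13
v'_2 = v1*sin(theta) + v2*cos(theta) = 2*0.6947 + (-1)*0.7193 = 0.67
v' = 2.13*e1 + 0.67*e2 + 1.00*e3


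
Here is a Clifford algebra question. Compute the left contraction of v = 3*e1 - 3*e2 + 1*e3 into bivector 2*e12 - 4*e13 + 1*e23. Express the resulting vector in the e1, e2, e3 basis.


Left contraction v _| B = <vB>_1 (grade-1 part of the geometric product vB).
Using e1_|e12 = e2, e2_|e12 = -e1, e1_|e13 = e3, e3_|e13 = -e1, e2_|e23 = e3, e3_|e23 = -e2:
e1 coeff: -v2*b12 - v3*b13 = -(-3)*(2) - (1)*(-4) = 10
e2 coeff: v1*b12 - v3*b23 = (3)*(2) - (1)*(1) = 5
e3 coeff: v1*b13 + v2*b23 = (3)*(-4) + (-3)*(1) = -15
v _| B = 10*e1 + 5*e2 - 15*e3


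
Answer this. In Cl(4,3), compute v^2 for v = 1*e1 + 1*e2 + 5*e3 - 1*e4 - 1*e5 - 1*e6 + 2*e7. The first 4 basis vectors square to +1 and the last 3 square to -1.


v^2 = sum of c_i^2 * e_i^2
Positive signature terms (e_i^2 = +1): 1^2 + 1^2 + 5^2 + (-1)^2 = 28
Negative signature terms (e_j^2 = -1): (-1)^2 + (-1)^2 + 2^2 = 6
v^2 = 28 - 6 = 22


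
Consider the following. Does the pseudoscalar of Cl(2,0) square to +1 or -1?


The pseudoscalar I = e1...e_n (product of all n generators) of Cl(p,q) satisfies I^2 = (-1)^(q + n(n-1)/2).
p = 2, q = 0, n = p + q = 2
n(n-1)/2 = 2 * 1 / 2 = 1
Exponent = q + n(n-1)/2 = 0 + 1 = 1
I^2 = (-1)^1 = -1


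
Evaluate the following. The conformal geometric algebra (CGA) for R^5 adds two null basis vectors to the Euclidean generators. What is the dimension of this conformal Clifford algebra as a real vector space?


The conformal model of R^5 uses Cl(6,1): the 5 Euclidean generators plus two extra orthogonal generators e+ (e+^2 = +1) and e- (e-^2 = -1), from which the null vectors e0, einf are built.
Number of generators m = 5 + 2 = 7.
dim Cl(p,q) = 2^m = 2^7 = 128


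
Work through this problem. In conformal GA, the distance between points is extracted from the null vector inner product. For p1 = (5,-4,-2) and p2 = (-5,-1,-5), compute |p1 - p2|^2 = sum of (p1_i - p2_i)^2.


p1 - p2 = (10, -3, 3)
|p1 - p2|^2 = 10^2 + (-3)^2 + 3^2
= 100 + 9 + 9
= 118


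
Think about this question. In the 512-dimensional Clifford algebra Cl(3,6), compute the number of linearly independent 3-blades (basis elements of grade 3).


Number of grade-k basis blades in Cl(p,q) with n = p + q is C(n, k).
n = 3 + 6 = 9
C(9, 3) = 9! / (3! * 6!)
= 362880 / (6 * 720)
= 84


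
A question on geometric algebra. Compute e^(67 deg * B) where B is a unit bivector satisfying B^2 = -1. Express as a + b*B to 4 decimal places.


For a unit bivector B with B^2 = -1, the exponential series gives
e^(theta*B) = cos(theta) + sin(theta)*B (the GA analogue of Euler's formula).
theta = 67 degrees = 1.169371 rad
cos(67 deg) = 0.3907
sin(67 deg) = 0.9205
exp(theta*B) = 0.3907 + 0.9205*B


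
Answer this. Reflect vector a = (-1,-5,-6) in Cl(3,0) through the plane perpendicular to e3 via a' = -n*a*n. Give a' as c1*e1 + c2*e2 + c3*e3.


Reflection formula: a' = -n*a*n, with n = e3 (unit vector, n^2 = 1).
For reflection through hyperplane perp to e3:
The component along e3 flips sign, others stay.
a = (-1, -5, -6)
a' = (-1, -5, 6)
a' = -1*e1 - 5*e2 + 6*e3


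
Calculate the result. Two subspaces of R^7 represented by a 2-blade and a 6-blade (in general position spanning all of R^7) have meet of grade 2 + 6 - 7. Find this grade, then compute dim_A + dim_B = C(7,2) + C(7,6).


Meet grade = grade(A) + grade(B) - n
= 2 + 6 - 7 = 1
C(7,2) = 21
C(7,6) = 7
dim_A + dim_B = 21 + 7 = 28


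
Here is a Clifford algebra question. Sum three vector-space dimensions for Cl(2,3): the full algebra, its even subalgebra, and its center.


n = 2 + 3 = 5
Total dim = 2^5 = 32
Even subalgebra dim = 2^4 = 16
n is odd, so center dim = 2
Sum = 32 + 16 + 2 = 50


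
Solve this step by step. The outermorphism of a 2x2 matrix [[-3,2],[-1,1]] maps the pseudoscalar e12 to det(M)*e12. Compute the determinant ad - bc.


The outermorphism of a linear map f sends e1^e2 to f(e1)^f(e2).
f(e1) = -3*e1 - 1*e2
f(e2) = 2*e1 + 1*e2
f(e1) ^ f(e2) = (-3*e1 - 1*e2) ^ (2*e1 + 1*e2)
= (-3)*1*e12 + (-1)*2*e21
= (-3 - (-2))*e12
= -1*e12
Coefficient = -1


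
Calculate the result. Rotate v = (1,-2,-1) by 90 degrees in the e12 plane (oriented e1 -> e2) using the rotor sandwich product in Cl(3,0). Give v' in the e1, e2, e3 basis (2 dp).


Rotor R = cos(45deg) - sin(45deg)*e12
Rotation angle theta = 2 * 45 = 90 degrees in the e12 plane (e1 -> e2).
The component perpendicular to the plane (e3) is invariant: v'_3 = v3 = -1.00
cos(90deg) = 0.0000, sin(90deg) = 1.0000
v'_1 = v1*cos(theta) - v2*sin(theta) = 1*0.0000 - (-2)*1.0000 = 2.00
v'_2 = v1*sin(theta) + v2*cos(theta) = 1*1.0000 + (-2)*0.0000 = 1.00
v' = 2.00*e1 + 1.00*e2 - 1.00*e3


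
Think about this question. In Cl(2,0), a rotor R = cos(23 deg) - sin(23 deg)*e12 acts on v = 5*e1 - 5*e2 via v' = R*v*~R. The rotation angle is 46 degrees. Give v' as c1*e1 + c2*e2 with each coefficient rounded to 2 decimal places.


Rotor R = cos(23deg) - sin(23deg)*e12
Rotation angle theta = 2 * 23 = 46 degrees
v' = R*v*~R rotates v by theta.
cos(46deg) = 0.6947, sin(46deg) = 0.7193
v'_1 = 5*cos(46deg) - (-5)*sin(46deg)
= 5*0.6947 - (-5)*0.7193
= 7.07
v'_2 = 5*sin(46deg) + (-5)*cos(46deg)
= 5*0.7193 + (-5)*0.6947
= 0.12
v' = 7.07*e1 + 0.12*e2


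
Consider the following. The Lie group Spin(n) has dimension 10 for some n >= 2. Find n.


dim Spin(n) = dim so(n) = n(n-1)/2.
Solve n(n-1)/2 = 10, i.e. n^2 - n - 20 = 0.
Discriminant = 1 + 8*10 = 81
n = (1 + sqrt(81))/2 = (1 + 9)/2 = 5


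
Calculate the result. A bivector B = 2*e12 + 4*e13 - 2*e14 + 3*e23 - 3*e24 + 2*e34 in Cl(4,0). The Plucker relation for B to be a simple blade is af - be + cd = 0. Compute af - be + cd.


Plucker relation: af - be + cd
a*f = 2*2 = 4
b*e = 4*(-3) = -12
c*d = (-2)*3 = -6
af - be + cd = 4 - (-12) + (-6)
= 10


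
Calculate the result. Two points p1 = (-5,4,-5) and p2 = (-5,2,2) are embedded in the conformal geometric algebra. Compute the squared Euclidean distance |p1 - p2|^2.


p1 - p2 = (0, 2, -7)
|p1 - p2|^2 = 0^2 + 2^2 + (-7)^2
= 0 + 4 + 49
= 53


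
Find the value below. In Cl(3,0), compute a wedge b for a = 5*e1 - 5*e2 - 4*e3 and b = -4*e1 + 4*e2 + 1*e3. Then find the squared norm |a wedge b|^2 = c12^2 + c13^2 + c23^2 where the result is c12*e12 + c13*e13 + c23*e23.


a wedge b = (a1*b2 - a2*b1)*e12 + (a1*b3 - a3*b1)*e13 + (a2*b3 - a3*b2)*e23
e12 coeff: 5*4 - (-5)*(-4) = 20 - 20 = 0
e13 coeff: 5*1 - (-4)*(-4) = 5 - 16 = -11
e23 coeff: (-5)*1 - (-4)*4 = -5 - (-16) = 11
|a wedge b|^2 = 0^2 + (-11)^2 + 11^2
= 0 + 121 + 121
= 242


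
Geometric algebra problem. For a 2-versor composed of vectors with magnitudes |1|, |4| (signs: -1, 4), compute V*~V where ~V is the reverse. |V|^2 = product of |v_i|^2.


Each vector v_i has |v_i|^2 = s_i^2
Squared scales: (-1)^2 = 1, 4^2 = 16
|V|^2 = 1 * 16
= 16


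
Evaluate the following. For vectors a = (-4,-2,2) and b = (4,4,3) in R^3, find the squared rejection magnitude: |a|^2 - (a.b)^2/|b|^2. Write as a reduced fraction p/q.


|a|^2 = (-4)^2 + (-2)^2 + 2^2 = 24
|b|^2 = 4^2 + 4^2 + 3^2 = 41
a . b = (-4)*4 + (-2)*4 + 2*3 = -18
(a.b)^2 = (-18)^2 = 324
|rej|^2 = 24 - 324/41
= (984 - 324)/41
= 660/41
In lowest terms: 660/41


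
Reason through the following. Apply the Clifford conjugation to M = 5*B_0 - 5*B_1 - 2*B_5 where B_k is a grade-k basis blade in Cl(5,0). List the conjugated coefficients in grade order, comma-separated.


Clifford conjugate sign for grade k: (-1)^(k(k+1)/2)
Grade 0: (-1)^(0*1/2) = (-1)^0 = 1, coeff 5 -> 5
Grade 1: (-1)^(1*2/2) = (-1)^1 = -1, coeff -5 -> 5
Grade 5: (-1)^(5*6/2) = (-1)^15 = -1, coeff -2 -> 2
Conjugated coefficients: 5, 5, 2


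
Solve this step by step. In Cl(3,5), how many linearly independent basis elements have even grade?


Even subalgebra dimension = 2^(n-1)
n = 3 + 5 = 8
2^(8 - 1) = 2^7 = 128
Verification: sum of C(8,k) for even k = 1 + 28 + 70 + 28 + 1 = 128
Result = 128


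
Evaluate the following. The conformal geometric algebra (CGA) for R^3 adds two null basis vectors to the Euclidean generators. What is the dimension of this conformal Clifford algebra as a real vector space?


The conformal model of R^3 uses Cl(4,1): the 3 Euclidean generators plus two extra orthogonal generators e+ (e+^2 = +1) and e- (e-^2 = -1), from which the null vectors e0, einf are built.
Number of generators m = 3 + 2 = 5.
dim Cl(p,q) = 2^m = 2^5 = 32


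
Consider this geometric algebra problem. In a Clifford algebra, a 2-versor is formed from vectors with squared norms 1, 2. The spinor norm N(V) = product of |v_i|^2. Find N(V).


Spinor norm N(V) = |v1|^2 * |v2|^2 * ... * |v2|^2
= 1 * 2
Running product: 1, 2
N(V) = 2


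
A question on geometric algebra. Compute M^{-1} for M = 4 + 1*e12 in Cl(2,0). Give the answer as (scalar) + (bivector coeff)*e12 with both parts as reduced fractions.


M = 4 + 1*e12, where e12^2 = -1.
Since M commutes with its reverse ~M = a - b*e12, M * ~M = a^2 - b^2*e12^2 = a^2 + b^2.
So M^{-1} = ~M / (a^2 + b^2) = (a - b*e12)/(a^2 + b^2).
a^2 + b^2 = 16 + 1 = 17
Scalar part = 4/17 = 4/17
Bivector coeff = -1/17 = -1/17
M^{-1} = 4/17 - 1/17*e12


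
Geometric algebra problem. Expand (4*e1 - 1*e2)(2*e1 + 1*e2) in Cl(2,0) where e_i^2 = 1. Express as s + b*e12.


Expand: (4*e1 - 1*e2)(2*e1 + 1*e2)
= 4*2*e1e1 + 4*1*e1e2 + (-1)*2*e2e1 + (-1)*1*e2e2
Using e1^2 = e2^2 = 1, e2e1 = -e1e2:
Scalar part s = 4*2 + (-1)*1 = 8 + (-1) = 7
Bivector part b = 4*1 - (-1)*2 = 4 - (-2) = 6
uv = 7 + 6*e12


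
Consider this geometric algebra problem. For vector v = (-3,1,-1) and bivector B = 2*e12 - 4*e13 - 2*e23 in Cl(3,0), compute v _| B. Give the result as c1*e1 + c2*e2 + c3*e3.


Left contraction v _| B = <vB>_1 (grade-1 part of the geometric product vB).
Using e1_|e12 = e2, e2_|e12 = -e1, e1_|e13 = e3, e3_|e13 = -e1, e2_|e23 = e3, e3_|e23 = -e2:
e1 coeff: -v2*b12 - v3*b13 = -(1)*(2) - (-1)*(-4) = -6
e2 coeff: v1*b12 - v3*b23 = (-3)*(2) - (-1)*(-2) = -8
e3 coeff: v1*b13 + v2*b23 = (-3)*(-4) + (1)*(-2) = 10
v _| B = -6*e1 - 8*e2 + 10*e3


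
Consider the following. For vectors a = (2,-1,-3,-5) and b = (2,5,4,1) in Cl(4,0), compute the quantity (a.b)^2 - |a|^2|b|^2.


a . b = 2*2 + (-1)*5 + (-3)*4 + (-5)*1
= 4 + (-5) + (-12) + (-5) = -18
|a|^2 = 2^2 + (-1)^2 + (-3)^2 + (-5)^2 = 39
|b|^2 = 2^2 + 5^2 + 4^2 + 1^2 = 46
(a.b)^2 = (-18)^2 = 324
|a|^2 * |b|^2 = 39 * 46 = 1794
Result = 324 - 1794 = -1470


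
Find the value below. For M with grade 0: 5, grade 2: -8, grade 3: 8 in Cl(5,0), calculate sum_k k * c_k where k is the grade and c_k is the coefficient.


Grade-weighted sum = sum of grade_k * coefficient_k
0*5 = 0
2*(-8) = -16
3*8 = 24
Total = 0 + (-16) + 24 = 8


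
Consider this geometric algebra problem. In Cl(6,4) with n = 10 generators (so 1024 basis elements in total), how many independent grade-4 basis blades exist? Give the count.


Number of grade-k basis blades in Cl(p,q) with n = p + q is C(n, k).
n = 6 + 4 = 10
C(10, 4) = 10! / (4! * 6!)
= 3628800 / (24 * 720)
= 210


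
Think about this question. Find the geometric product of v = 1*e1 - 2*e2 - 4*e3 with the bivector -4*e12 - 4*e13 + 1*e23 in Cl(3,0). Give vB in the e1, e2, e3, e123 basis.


vB has grade-1 (vector) and grade-3 (trivector) parts: vB = (v _| B) + (v ^ B).
Vector part <vB>_1:
  e1: -v2*b12 - v3*b13 = -(-2)*(-4) - (-4)*(-4) = -24
  e2: v1*b12 - v3*b23 = (1)*(-4) - (-4)*(1) = 0
  e3: v1*b13 + v2*b23 = (1)*(-4) + (-2)*(1) = -6
Trivector part <vB>_3:
  e123: v1*b23 - v2*b13 + v3*b12 = (1)*(1) - (-2)*(-4) + (-4)*(-4) = 9
vB = -24*e1 + 0*e2 - 6*e3 + 9*e123


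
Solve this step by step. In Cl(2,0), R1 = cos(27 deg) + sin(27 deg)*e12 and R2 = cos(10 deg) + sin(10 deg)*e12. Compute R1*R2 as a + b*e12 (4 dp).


Same-plane rotors commute and their half-angles add:
R1*R2 = cos(a1 + a2) + sin(a1 + a2)*e12.
a1 + a2 = 27 + 10 = 37 deg
cos(37 deg) = 0.7986
sin(37 deg) = 0.6018
R1*R2 = 0.7986 + 0.6018*e12


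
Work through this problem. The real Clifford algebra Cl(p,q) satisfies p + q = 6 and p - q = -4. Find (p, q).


We need p + q = 6 and p - q = -4.
Adding: 2p = 6 + (-4) = 2, so p = 1.
Then q = 6 - 1 = 5.
(p, q) = (1, 5)


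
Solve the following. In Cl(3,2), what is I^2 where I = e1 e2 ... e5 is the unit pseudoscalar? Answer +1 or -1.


The pseudoscalar I = e1...e_n (product of all n generators) of Cl(p,q) satisfies I^2 = (-1)^(q + n(n-1)/2).
p = 3, q = 2, n = p + q = 5
n(n-1)/2 = 5 * 4 / 2 = 10
Exponent = q + n(n-1)/2 = 2 + 10 = 12
I^2 = (-1)^12 = +1


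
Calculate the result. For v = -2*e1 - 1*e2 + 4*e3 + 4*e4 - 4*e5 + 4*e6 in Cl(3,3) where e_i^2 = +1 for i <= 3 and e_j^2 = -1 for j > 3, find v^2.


v^2 = sum of c_i^2 * e_i^2
Positive signature terms (e_i^2 = +1): (-2)^2 + (-1)^2 + 4^2 = 21
Negative signature terms (e_j^2 = -1): 4^2 + (-4)^2 + 4^2 = 48
v^2 = 21 - 48 = -27


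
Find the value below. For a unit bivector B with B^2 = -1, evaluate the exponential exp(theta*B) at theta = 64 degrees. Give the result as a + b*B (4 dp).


For a unit bivector B with B^2 = -1, the exponential series gives
e^(theta*B) = cos(theta) + sin(theta)*B (the GA analogue of Euler's formula).
theta = 64 degrees = 1.117011 rad
cos(64 deg) = 0.4384
sin(64 deg) = 0.8988
exp(theta*B) = 0.4384 + 0.8988*B


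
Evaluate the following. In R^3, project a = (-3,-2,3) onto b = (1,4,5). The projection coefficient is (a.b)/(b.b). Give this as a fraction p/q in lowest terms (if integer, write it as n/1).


Projection coefficient = (a . b) / (b . b)
a . b = (-3)*1 + (-2)*4 + 3*5
= -3 + (-8) + 15 = 4
b . b = 1^2 + 4^2 + 5^2
= 1 + 16 + 25 = 42
Coefficient = 4/42
In lowest terms: 2/21


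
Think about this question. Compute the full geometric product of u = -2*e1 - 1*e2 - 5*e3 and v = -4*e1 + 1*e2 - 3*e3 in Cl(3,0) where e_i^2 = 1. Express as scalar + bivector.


In Cl(3,0): e_i^2 = 1, e_ie_j = -e_je_i for i != j.
Scalar part = u . v = (-2)*(-4) + (-1)*1 + (-5)*(-3)
= 8 + (-1) + 15 = 22
e12 coeff = (-2)*1 - (-1)*(-4) = -2 - 4 = -6
e13 coeff = (-2)*(-3) - (-5)*(-4) = 6 - 20 = -14
e23 coeff = (-1)*(-3) - (-5)*1 = 3 - (-5) = 8
uv = 22 - 6*e12 - 14*e13 + 8*e23


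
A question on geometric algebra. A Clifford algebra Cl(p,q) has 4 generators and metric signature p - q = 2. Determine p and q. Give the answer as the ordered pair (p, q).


We need p + q = 4 and p - q = 2.
Adding: 2p = 4 + 2 = 6, so p = 3.
Then q = 4 - 3 = 1.
(p, q) = (3, 1)


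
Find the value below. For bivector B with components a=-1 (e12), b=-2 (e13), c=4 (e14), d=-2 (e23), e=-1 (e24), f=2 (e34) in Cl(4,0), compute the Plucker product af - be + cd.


Plucker relation: af - be + cd
a*f = (-1)*2 = -2
b*e = (-2)*(-1) = 2
c*d = 4*(-2) = -8
af - be + cd = -2 - 2 + (-8)
= -12


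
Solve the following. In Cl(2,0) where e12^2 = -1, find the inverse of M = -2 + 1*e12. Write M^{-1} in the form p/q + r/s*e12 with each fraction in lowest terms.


M = -2 + 1*e12, where e12^2 = -1.
Since M commutes with its reverse ~M = a - b*e12, M * ~M = a^2 - b^2*e12^2 = a^2 + b^2.
So M^{-1} = ~M / (a^2 + b^2) = (a - b*e12)/(a^2 + b^2).
a^2 + b^2 = 4 + 1 = 5
Scalar part = -2/5 = -2/5
Bivector coeff = -1/5 = -1/5
M^{-1} = -2/5 - 1/5*e12


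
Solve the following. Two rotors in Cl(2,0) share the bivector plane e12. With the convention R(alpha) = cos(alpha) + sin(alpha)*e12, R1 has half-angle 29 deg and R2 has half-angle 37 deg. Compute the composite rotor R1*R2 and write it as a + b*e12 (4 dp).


Same-plane rotors commute and their half-angles add:
R1*R2 = cos(a1 + a2) + sin(a1 + a2)*e12.
a1 + a2 = 29 + 37 = 66 deg
cos(66 deg) = 0.4067
sin(66 deg) = 0.9135
R1*R2 = 0.4067 + 0.9135*e12


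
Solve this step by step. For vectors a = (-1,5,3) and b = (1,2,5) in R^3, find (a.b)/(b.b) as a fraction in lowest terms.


Projection coefficient = (a . b) / (b . b)
a . b = (-1)*1 + 5*2 + 3*5
= -1 + 10 + 15 = 24
b . b = 1^2 + 2^2 + 5^2
= 1 + 4 + 25 = 30
Coefficient = 24/30
In lowest terms: 4/5


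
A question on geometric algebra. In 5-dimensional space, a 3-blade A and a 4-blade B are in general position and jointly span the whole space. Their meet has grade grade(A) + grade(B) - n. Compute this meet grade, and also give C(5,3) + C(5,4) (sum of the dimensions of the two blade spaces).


Meet grade = grade(A) + grade(B) - n
= 3 + 4 - 5 = 2
C(5,3) = 10
C(5,4) = 5
dim_A + dim_B = 10 + 5 = 15


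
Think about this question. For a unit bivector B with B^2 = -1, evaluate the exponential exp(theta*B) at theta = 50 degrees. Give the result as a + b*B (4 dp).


For a unit bivector B with B^2 = -1, the exponential series gives
e^(theta*B) = cos(theta) + sin(theta)*B (the GA analogue of Euler's formula).
theta = 50 degrees = 0.872665 rad
cos(50 deg) = 0.6428
sin(50 deg) = 0.7660
exp(theta*B) = 0.6428 + 0.7660*B


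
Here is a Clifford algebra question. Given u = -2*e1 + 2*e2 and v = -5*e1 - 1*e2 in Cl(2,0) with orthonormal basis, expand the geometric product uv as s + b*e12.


Expand: (-2*e1 + 2*e2)(-5*e1 - 1*e2)
= (-2)*(-5)*e1e1 + (-2)*(-1)*e1e2 + 2*(-5)*e2e1 + 2*(-1)*e2e2
Using e1^2 = e2^2 = 1, e2e1 = -e1e2:
Scalar part s = (-2)*(-5) + 2*(-1) = 10 + (-2) = 8
Bivector part b = (-2)*(-1) - 2*(-5) = 2 - (-10) = 12
uv = 8 + 12*e12


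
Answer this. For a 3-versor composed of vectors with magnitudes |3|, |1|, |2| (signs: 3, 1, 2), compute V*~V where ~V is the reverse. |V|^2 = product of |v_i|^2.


Each vector v_i has |v_i|^2 = s_i^2
Squared scales: 3^2 = 9, 1^2 = 1, 2^2 = 4
|V|^2 = 9 * 1 * 4
= 36


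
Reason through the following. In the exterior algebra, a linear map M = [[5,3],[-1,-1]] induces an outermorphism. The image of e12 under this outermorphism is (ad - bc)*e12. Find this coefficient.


The outermorphism of a linear map f sends e1^e2 to f(e1)^f(e2).
f(e1) = 5*e1 - 1*e2
f(e2) = 3*e1 - 1*e2
f(e1) ^ f(e2) = (5*e1 - 1*e2) ^ (3*e1 - 1*e2)
= 5*(-1)*e12 + (-1)*3*e21
= (-5 - (-3))*e12
= -2*e12
Coefficient = -2


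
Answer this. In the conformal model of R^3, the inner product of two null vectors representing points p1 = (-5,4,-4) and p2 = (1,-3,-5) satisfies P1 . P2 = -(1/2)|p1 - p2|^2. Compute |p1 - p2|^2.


p1 - p2 = (-6, 7, 1)
|p1 - p2|^2 = (-6)^2 + 7^2 + 1^2
= 36 + 49 + 1
= 86


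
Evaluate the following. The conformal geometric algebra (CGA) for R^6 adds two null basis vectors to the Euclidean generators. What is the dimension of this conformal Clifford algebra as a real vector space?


The conformal model of R^6 uses Cl(7,1): the 6 Euclidean generators plus two extra orthogonal generators e+ (e+^2 = +1) and e- (e-^2 = -1), from which the null vectors e0, einf are built.
Number of generators m = 6 + 2 = 8.
dim Cl(p,q) = 2^m = 2^8 = 256


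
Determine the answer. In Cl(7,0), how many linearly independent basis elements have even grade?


Even subalgebra dimension = 2^(n-1)
n = 7 + 0 = 7
2^(7 - 1) = 2^6 = 64
Verification: sum of C(7,k) for even k = 1 + 21 + 35 + 7 = 64
Result = 64


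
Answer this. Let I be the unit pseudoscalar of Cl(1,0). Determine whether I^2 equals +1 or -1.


The pseudoscalar I = e1...e_n (product of all n generators) of Cl(p,q) satisfies I^2 = (-1)^(q + n(n-1)/2).
p = 1, q = 0, n = p + q = 1
n(n-1)/2 = 1 * 0 / 2 = 0
Exponent = q + n(n-1)/2 = 0 + 0 = 0
I^2 = (-1)^0 = +1


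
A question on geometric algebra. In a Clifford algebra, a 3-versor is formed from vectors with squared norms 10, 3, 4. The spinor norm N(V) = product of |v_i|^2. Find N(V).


Spinor norm N(V) = |v1|^2 * |v2|^2 * ... * |v3|^2
= 10 * 3 * 4
Running product: 10, 30, 120
N(V) = 120


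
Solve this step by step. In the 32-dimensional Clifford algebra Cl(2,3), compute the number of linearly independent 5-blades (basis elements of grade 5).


Number of grade-k basis blades in Cl(p,q) with n = p + q is C(n, k).
n = 2 + 3 = 5
C(5, 5) = 5! / (5! * 0!)
= 120 / (120 * 1)
= 1


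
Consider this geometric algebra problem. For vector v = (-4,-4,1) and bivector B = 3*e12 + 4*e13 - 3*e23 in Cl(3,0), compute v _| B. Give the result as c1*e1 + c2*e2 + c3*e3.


Left contraction v _| B = <vB>_1 (grade-1 part of the geometric product vB).
Using e1_|e12 = e2, e2_|e12 = -e1, e1_|e13 = e3, e3_|e13 = -e1, e2_|e23 = e3, e3_|e23 = -e2:
e1 coeff: -v2*b12 - v3*b13 = -(-4)*(3) - (1)*(4) = 8
e2 coeff: v1*b12 - v3*b23 = (-4)*(3) - (1)*(-3) = -9
e3 coeff: v1*b13 + v2*b23 = (-4)*(4) + (-4)*(-3) = -4
v _| B = 8*e1 - 9*e2 - 4*e3


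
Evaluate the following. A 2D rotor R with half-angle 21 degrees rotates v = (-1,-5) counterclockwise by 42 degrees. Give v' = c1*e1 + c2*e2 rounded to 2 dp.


Rotor R = cos(21deg) - sin(21deg)*e12
Rotation angle theta = 2 * 21 = 42 degrees
v' = R*v*~R rotates v by theta.
cos(42deg) = 0.7431, sin(42deg) = 0.6691
v'_1 = -1*cos(42deg) - (-5)*sin(42deg)
= -1*0.7431 - (-5)*0.6691
= 2.60
v'_2 = -1*sin(42deg) + (-5)*cos(42deg)
= -1*0.6691 + (-5)*0.7431
= -4.38
v' = 2.60*e1 - 4.38*e2


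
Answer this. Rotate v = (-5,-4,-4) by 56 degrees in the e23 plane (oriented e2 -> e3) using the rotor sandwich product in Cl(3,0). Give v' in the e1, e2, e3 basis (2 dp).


Rotor R = cos(28deg) - sin(28deg)*e23
Rotation angle theta = 2 * 28 = 56 degrees in the e23 plane (e2 -> e3).
The component perpendicular to the plane (e1) is invariant: v'_1 = v1 = -5.00
cos(56deg) = 0.5592, sin(56deg) = 0.8290
v'_2 = v2*cos(theta) - v3*sin(theta) = -4*0.5592 - (-4)*0.8290 = 1.08
v'_3 = v2*sin(theta) + v3*cos(theta) = -4*0.8290 + (-4)*0.5592 = -5.55
v' = -5.00*e1 + 1.08*e2 - 5.55*e3


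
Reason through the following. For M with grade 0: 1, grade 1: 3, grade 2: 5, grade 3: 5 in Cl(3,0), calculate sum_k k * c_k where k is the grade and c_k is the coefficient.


Grade-weighted sum = sum of grade_k * coefficient_k
0*1 = 0
1*3 = 3
2*5 = 10
3*5 = 15
Total = 0 + 3 + 10 + 15 = 28


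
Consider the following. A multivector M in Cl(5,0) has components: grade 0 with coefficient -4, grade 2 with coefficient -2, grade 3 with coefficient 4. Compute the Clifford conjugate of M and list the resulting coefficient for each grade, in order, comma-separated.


Clifford conjugate sign for grade k: (-1)^(k(k+1)/2)
Grade 0: (-1)^(0*1/2) = (-1)^0 = 1, coeff -4 -> -4
Grade 2: (-1)^(2*3/2) = (-1)^3 = -1, coeff -2 -> 2
Grade 3: (-1)^(3*4/2) = (-1)^6 = 1, coeff 4 -> 4
Conjugated coefficients: -4, 2, 4


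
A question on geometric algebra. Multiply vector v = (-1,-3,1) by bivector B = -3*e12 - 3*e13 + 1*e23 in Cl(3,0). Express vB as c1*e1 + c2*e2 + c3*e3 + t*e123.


vB has grade-1 (vector) and grade-3 (trivector) parts: vB = (v _| B) + (v ^ B).
Vector part <vB>_1:
  e1: -v2*b12 - v3*b13 = -(-3)*(-3) - (1)*(-3) = -6
  e2: v1*b12 - v3*b23 = (-1)*(-3) - (1)*(1) = 2
  e3: v1*b13 + v2*b23 = (-1)*(-3) + (-3)*(1) = 0
Trivector part <vB>_3:
  e123: v1*b23 - v2*b13 + v3*b12 = (-1)*(1) - (-3)*(-3) + (1)*(-3) = -13
vB = -6*e1 + 2*e2 + 0*e3 - 13*e123


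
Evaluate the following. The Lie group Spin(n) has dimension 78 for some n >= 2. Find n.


dim Spin(n) = dim so(n) = n(n-1)/2.
Solve n(n-1)/2 = 78, i.e. n^2 - n - 156 = 0.
Discriminant = 1 + 8*78 = 625
n = (1 + sqrt(625))/2 = (1 + 25)/2 = 13


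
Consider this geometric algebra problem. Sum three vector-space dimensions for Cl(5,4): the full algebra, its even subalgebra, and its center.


n = 5 + 4 = 9
Total dim = 2^9 = 512
Even subalgebra dim = 2^8 = 256
n is odd, so center dim = 2
Sum = 512 + 256 + 2 = 770


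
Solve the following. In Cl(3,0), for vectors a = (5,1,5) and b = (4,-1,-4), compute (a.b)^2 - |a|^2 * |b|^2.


a . b = 5*4 + 1*(-1) + 5*(-4)
= 20 + (-1) + (-20) = -1
|a|^2 = 5^2 + 1^2 + 5^2 = 51
|b|^2 = 4^2 + (-1)^2 + (-4)^2 = 33
(a.b)^2 = (-1)^2 = 1
|a|^2 * |b|^2 = 51 * 33 = 1683
Result = 1 - 1683 = -1682


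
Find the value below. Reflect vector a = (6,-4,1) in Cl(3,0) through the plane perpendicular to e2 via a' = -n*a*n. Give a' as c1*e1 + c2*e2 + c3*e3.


Reflection formula: a' = -n*a*n, with n = e2 (unit vector, n^2 = 1).
For reflection through hyperplane perp to e2:
The component along e2 flips sign, others stay.
a = (6, -4, 1)
a' = (6, 4, 1)
a' = 6*e1 + 4*e2 + 1*e3


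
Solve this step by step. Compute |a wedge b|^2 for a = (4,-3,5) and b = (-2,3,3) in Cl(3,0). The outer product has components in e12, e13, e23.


a wedge b = (a1*b2 - a2*b1)*e12 + (a1*b3 - a3*b1)*e13 + (a2*b3 - a3*b2)*e23
e12 coeff: 4*3 - (-3)*(-2) = 12 - 6 = 6
e13 coeff: 4*3 - 5*(-2) = 12 - (-10) = 22
e23 coeff: (-3)*3 - 5*3 = -9 - 15 = -24
|a wedge b|^2 = 6^2 + 22^2 + (-24)^2
= 36 + 484 + 576
= 1096


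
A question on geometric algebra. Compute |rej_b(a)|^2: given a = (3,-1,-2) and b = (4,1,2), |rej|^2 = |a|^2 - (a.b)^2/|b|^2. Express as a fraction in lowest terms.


|a|^2 = 3^2 + (-1)^2 + (-2)^2 = 14
|b|^2 = 4^2 + 1^2 + 2^2 = 21
a . b = 3*4 + (-1)*1 + (-2)*2 = 7
(a.b)^2 = 7^2 = 49
|rej|^2 = 14 - 49/21
= (294 - 49)/21
= 245/21
In lowest terms: 35/3


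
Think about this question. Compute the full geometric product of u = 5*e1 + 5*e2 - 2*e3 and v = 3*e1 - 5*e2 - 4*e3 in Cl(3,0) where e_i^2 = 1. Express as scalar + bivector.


In Cl(3,0): e_i^2 = 1, e_ie_j = -e_je_i for i != j.
Scalar part = u . v = 5*3 + 5*(-5) + (-2)*(-4)
= 15 + (-25) + 8 = -2
e12 coeff = 5*(-5) - 5*3 = -25 - 15 = -40
e13 coeff = 5*(-4) - (-2)*3 = -20 - (-6) = -14
e23 coeff = 5*(-4) - (-2)*(-5) = -20 - 10 = -30
uv = -2 - 40*e12 - 14*e13 - 30*e23


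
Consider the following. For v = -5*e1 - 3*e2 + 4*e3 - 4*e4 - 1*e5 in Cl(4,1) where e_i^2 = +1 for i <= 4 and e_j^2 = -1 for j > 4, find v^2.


v^2 = sum of c_i^2 * e_i^2
Positive signature terms (e_i^2 = +1): (-5)^2 + (-3)^2 + 4^2 + (-4)^2 = 66
Negative signature terms (e_j^2 = -1): (-1)^2 = 1
v^2 = 66 - 1 = 65


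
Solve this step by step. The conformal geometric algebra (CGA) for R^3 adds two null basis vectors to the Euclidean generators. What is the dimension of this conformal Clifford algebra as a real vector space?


The conformal model of R^3 uses Cl(4,1): the 3 Euclidean generators plus two extra orthogonal generators e+ (e+^2 = +1) and e- (e-^2 = -1), from which the null vectors e0, einf are built.
Number of generators m = 3 + 2 = 5.
dim Cl(p,q) = 2^m = 2^5 = 32


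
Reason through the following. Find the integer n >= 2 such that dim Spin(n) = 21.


dim Spin(n) = dim so(n) = n(n-1)/2.
Solve n(n-1)/2 = 21, i.e. n^2 - n - 42 = 0.
Discriminant = 1 + 8*21 = 169
n = (1 + sqrt(169))/2 = (1 + 13)/2 = 7


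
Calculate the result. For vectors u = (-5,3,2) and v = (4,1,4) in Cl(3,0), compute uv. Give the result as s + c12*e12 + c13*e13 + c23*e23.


In Cl(3,0): e_i^2 = 1, e_ie_j = -e_je_i for i != j.
Scalar part = u . v = (-5)*4 + 3*1 + 2*4
= -20 + 3 + 8 = -9
e12 coeff = (-5)*1 - 3*4 = -5 - 12 = -17
e13 coeff = (-5)*4 - 2*4 = -20 - 8 = -28
e23 coeff = 3*4 - 2*1 = 12 - 2 = 10
uv = -9 - 17*e12 - 28*e13 + 10*e23


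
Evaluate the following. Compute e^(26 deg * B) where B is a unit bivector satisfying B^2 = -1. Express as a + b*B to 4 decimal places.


For a unit bivector B with B^2 = -1, the exponential series gives
e^(theta*B) = cos(theta) + sin(theta)*B (the GA analogue of Euler's formula).
theta = 26 degrees = 0.453786 rad
cos(26 deg) = 0.8988
sin(26 deg) = 0.4384
exp(theta*B) = 0.8988 + 0.4384*B


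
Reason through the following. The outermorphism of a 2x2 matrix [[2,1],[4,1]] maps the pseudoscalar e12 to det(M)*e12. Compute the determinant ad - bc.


The outermorphism of a linear map f sends e1^e2 to f(e1)^f(e2).
f(e1) = 2*e1 + 4*e2
f(e2) = 1*e1 + 1*e2
f(e1) ^ f(e2) = (2*e1 + 4*e2) ^ (1*e1 + 1*e2)
= 2*1*e12 + 4*1*e21
= (2 - 4)*e12
= -2*e12
Coefficient = -2
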